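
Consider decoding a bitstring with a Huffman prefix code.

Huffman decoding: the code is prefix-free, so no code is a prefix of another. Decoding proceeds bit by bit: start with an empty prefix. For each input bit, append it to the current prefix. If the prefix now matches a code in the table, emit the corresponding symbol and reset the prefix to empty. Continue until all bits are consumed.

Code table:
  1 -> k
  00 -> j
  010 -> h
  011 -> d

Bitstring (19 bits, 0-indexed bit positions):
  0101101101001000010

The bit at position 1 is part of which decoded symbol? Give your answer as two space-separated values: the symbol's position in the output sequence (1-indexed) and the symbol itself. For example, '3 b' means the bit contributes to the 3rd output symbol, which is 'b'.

Answer: 1 h

Derivation:
Bit 0: prefix='0' (no match yet)
Bit 1: prefix='01' (no match yet)
Bit 2: prefix='010' -> emit 'h', reset
Bit 3: prefix='1' -> emit 'k', reset
Bit 4: prefix='1' -> emit 'k', reset
Bit 5: prefix='0' (no match yet)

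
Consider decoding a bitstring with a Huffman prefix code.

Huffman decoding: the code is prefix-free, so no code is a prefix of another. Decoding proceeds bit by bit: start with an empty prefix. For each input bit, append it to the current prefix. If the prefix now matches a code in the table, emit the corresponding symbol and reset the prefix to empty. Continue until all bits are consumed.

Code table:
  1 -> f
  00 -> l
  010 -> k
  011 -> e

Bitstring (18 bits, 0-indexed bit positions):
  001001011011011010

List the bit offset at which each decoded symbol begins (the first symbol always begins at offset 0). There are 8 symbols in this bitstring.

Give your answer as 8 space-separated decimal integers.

Answer: 0 2 3 5 6 9 12 15

Derivation:
Bit 0: prefix='0' (no match yet)
Bit 1: prefix='00' -> emit 'l', reset
Bit 2: prefix='1' -> emit 'f', reset
Bit 3: prefix='0' (no match yet)
Bit 4: prefix='00' -> emit 'l', reset
Bit 5: prefix='1' -> emit 'f', reset
Bit 6: prefix='0' (no match yet)
Bit 7: prefix='01' (no match yet)
Bit 8: prefix='011' -> emit 'e', reset
Bit 9: prefix='0' (no match yet)
Bit 10: prefix='01' (no match yet)
Bit 11: prefix='011' -> emit 'e', reset
Bit 12: prefix='0' (no match yet)
Bit 13: prefix='01' (no match yet)
Bit 14: prefix='011' -> emit 'e', reset
Bit 15: prefix='0' (no match yet)
Bit 16: prefix='01' (no match yet)
Bit 17: prefix='010' -> emit 'k', reset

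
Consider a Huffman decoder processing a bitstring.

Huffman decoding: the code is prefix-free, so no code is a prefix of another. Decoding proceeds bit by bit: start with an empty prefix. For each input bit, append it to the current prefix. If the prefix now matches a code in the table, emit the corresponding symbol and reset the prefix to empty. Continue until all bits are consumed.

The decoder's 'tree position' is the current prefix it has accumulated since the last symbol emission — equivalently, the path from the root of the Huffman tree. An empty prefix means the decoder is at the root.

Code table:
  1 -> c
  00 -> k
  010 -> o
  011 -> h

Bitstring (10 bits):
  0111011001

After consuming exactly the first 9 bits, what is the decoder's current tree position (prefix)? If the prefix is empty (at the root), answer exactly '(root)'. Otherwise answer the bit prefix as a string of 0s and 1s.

Answer: (root)

Derivation:
Bit 0: prefix='0' (no match yet)
Bit 1: prefix='01' (no match yet)
Bit 2: prefix='011' -> emit 'h', reset
Bit 3: prefix='1' -> emit 'c', reset
Bit 4: prefix='0' (no match yet)
Bit 5: prefix='01' (no match yet)
Bit 6: prefix='011' -> emit 'h', reset
Bit 7: prefix='0' (no match yet)
Bit 8: prefix='00' -> emit 'k', reset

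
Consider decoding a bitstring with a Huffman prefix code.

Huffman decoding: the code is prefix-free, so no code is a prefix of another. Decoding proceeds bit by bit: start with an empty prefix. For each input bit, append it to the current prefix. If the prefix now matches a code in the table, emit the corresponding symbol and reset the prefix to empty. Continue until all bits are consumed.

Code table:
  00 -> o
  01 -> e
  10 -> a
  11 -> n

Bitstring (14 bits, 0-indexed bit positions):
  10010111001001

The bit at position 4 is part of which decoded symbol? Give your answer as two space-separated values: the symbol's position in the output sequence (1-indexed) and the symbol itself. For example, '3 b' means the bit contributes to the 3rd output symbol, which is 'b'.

Bit 0: prefix='1' (no match yet)
Bit 1: prefix='10' -> emit 'a', reset
Bit 2: prefix='0' (no match yet)
Bit 3: prefix='01' -> emit 'e', reset
Bit 4: prefix='0' (no match yet)
Bit 5: prefix='01' -> emit 'e', reset
Bit 6: prefix='1' (no match yet)
Bit 7: prefix='11' -> emit 'n', reset
Bit 8: prefix='0' (no match yet)

Answer: 3 e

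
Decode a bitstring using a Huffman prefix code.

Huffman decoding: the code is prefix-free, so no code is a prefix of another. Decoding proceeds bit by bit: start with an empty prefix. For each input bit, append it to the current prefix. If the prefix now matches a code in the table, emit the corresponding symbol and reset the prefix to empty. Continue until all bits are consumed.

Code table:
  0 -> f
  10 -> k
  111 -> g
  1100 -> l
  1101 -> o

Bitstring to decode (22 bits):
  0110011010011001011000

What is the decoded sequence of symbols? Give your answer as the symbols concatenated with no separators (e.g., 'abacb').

Bit 0: prefix='0' -> emit 'f', reset
Bit 1: prefix='1' (no match yet)
Bit 2: prefix='11' (no match yet)
Bit 3: prefix='110' (no match yet)
Bit 4: prefix='1100' -> emit 'l', reset
Bit 5: prefix='1' (no match yet)
Bit 6: prefix='11' (no match yet)
Bit 7: prefix='110' (no match yet)
Bit 8: prefix='1101' -> emit 'o', reset
Bit 9: prefix='0' -> emit 'f', reset
Bit 10: prefix='0' -> emit 'f', reset
Bit 11: prefix='1' (no match yet)
Bit 12: prefix='11' (no match yet)
Bit 13: prefix='110' (no match yet)
Bit 14: prefix='1100' -> emit 'l', reset
Bit 15: prefix='1' (no match yet)
Bit 16: prefix='10' -> emit 'k', reset
Bit 17: prefix='1' (no match yet)
Bit 18: prefix='11' (no match yet)
Bit 19: prefix='110' (no match yet)
Bit 20: prefix='1100' -> emit 'l', reset
Bit 21: prefix='0' -> emit 'f', reset

Answer: flofflklf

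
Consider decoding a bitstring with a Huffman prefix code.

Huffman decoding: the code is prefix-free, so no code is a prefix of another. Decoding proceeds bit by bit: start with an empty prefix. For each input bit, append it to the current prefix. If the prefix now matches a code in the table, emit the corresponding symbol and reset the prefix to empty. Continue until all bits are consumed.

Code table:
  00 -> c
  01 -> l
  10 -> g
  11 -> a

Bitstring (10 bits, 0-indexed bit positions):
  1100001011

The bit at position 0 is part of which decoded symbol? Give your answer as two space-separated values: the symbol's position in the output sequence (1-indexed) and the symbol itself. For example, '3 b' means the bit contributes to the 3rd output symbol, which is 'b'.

Answer: 1 a

Derivation:
Bit 0: prefix='1' (no match yet)
Bit 1: prefix='11' -> emit 'a', reset
Bit 2: prefix='0' (no match yet)
Bit 3: prefix='00' -> emit 'c', reset
Bit 4: prefix='0' (no match yet)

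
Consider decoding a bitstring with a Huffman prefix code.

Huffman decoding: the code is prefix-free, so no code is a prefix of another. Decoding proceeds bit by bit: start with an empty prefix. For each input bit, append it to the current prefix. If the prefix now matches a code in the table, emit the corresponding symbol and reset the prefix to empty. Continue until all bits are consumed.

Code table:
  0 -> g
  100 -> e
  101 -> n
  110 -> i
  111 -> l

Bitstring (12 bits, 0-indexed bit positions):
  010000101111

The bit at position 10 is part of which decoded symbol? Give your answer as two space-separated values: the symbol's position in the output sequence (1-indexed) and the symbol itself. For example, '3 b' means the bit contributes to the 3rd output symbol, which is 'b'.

Bit 0: prefix='0' -> emit 'g', reset
Bit 1: prefix='1' (no match yet)
Bit 2: prefix='10' (no match yet)
Bit 3: prefix='100' -> emit 'e', reset
Bit 4: prefix='0' -> emit 'g', reset
Bit 5: prefix='0' -> emit 'g', reset
Bit 6: prefix='1' (no match yet)
Bit 7: prefix='10' (no match yet)
Bit 8: prefix='101' -> emit 'n', reset
Bit 9: prefix='1' (no match yet)
Bit 10: prefix='11' (no match yet)
Bit 11: prefix='111' -> emit 'l', reset

Answer: 6 l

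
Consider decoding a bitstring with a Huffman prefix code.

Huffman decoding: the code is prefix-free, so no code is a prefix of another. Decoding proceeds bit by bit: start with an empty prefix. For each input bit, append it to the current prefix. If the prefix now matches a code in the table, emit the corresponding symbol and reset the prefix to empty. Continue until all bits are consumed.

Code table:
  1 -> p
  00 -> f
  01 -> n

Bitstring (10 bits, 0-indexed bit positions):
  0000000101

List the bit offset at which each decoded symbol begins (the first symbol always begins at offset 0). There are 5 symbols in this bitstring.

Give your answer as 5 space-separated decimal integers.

Bit 0: prefix='0' (no match yet)
Bit 1: prefix='00' -> emit 'f', reset
Bit 2: prefix='0' (no match yet)
Bit 3: prefix='00' -> emit 'f', reset
Bit 4: prefix='0' (no match yet)
Bit 5: prefix='00' -> emit 'f', reset
Bit 6: prefix='0' (no match yet)
Bit 7: prefix='01' -> emit 'n', reset
Bit 8: prefix='0' (no match yet)
Bit 9: prefix='01' -> emit 'n', reset

Answer: 0 2 4 6 8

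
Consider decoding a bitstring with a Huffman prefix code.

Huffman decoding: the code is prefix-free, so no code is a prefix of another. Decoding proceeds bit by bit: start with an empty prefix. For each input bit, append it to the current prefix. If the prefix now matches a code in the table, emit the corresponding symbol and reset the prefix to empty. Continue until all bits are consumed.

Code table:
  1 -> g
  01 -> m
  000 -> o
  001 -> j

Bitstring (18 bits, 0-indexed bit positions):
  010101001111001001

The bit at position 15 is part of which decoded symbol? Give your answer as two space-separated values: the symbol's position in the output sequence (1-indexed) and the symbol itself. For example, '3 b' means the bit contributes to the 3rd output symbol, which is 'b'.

Bit 0: prefix='0' (no match yet)
Bit 1: prefix='01' -> emit 'm', reset
Bit 2: prefix='0' (no match yet)
Bit 3: prefix='01' -> emit 'm', reset
Bit 4: prefix='0' (no match yet)
Bit 5: prefix='01' -> emit 'm', reset
Bit 6: prefix='0' (no match yet)
Bit 7: prefix='00' (no match yet)
Bit 8: prefix='001' -> emit 'j', reset
Bit 9: prefix='1' -> emit 'g', reset
Bit 10: prefix='1' -> emit 'g', reset
Bit 11: prefix='1' -> emit 'g', reset
Bit 12: prefix='0' (no match yet)
Bit 13: prefix='00' (no match yet)
Bit 14: prefix='001' -> emit 'j', reset
Bit 15: prefix='0' (no match yet)
Bit 16: prefix='00' (no match yet)
Bit 17: prefix='001' -> emit 'j', reset

Answer: 9 j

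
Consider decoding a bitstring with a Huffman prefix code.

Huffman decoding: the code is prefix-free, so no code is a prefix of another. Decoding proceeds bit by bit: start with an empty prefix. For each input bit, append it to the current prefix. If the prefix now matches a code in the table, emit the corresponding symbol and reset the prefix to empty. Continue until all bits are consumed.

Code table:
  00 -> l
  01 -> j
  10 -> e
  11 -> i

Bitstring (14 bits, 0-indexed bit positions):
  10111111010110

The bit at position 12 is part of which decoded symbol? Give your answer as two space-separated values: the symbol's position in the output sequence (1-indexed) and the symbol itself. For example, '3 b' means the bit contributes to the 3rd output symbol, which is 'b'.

Answer: 7 e

Derivation:
Bit 0: prefix='1' (no match yet)
Bit 1: prefix='10' -> emit 'e', reset
Bit 2: prefix='1' (no match yet)
Bit 3: prefix='11' -> emit 'i', reset
Bit 4: prefix='1' (no match yet)
Bit 5: prefix='11' -> emit 'i', reset
Bit 6: prefix='1' (no match yet)
Bit 7: prefix='11' -> emit 'i', reset
Bit 8: prefix='0' (no match yet)
Bit 9: prefix='01' -> emit 'j', reset
Bit 10: prefix='0' (no match yet)
Bit 11: prefix='01' -> emit 'j', reset
Bit 12: prefix='1' (no match yet)
Bit 13: prefix='10' -> emit 'e', reset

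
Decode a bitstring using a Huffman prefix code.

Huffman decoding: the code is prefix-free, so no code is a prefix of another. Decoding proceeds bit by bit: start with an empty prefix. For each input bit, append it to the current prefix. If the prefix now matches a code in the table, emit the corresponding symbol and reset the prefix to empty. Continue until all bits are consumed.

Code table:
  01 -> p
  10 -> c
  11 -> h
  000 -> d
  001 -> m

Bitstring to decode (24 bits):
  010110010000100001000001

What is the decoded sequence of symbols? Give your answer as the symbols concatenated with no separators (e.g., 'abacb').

Answer: ppcpdpdpdm

Derivation:
Bit 0: prefix='0' (no match yet)
Bit 1: prefix='01' -> emit 'p', reset
Bit 2: prefix='0' (no match yet)
Bit 3: prefix='01' -> emit 'p', reset
Bit 4: prefix='1' (no match yet)
Bit 5: prefix='10' -> emit 'c', reset
Bit 6: prefix='0' (no match yet)
Bit 7: prefix='01' -> emit 'p', reset
Bit 8: prefix='0' (no match yet)
Bit 9: prefix='00' (no match yet)
Bit 10: prefix='000' -> emit 'd', reset
Bit 11: prefix='0' (no match yet)
Bit 12: prefix='01' -> emit 'p', reset
Bit 13: prefix='0' (no match yet)
Bit 14: prefix='00' (no match yet)
Bit 15: prefix='000' -> emit 'd', reset
Bit 16: prefix='0' (no match yet)
Bit 17: prefix='01' -> emit 'p', reset
Bit 18: prefix='0' (no match yet)
Bit 19: prefix='00' (no match yet)
Bit 20: prefix='000' -> emit 'd', reset
Bit 21: prefix='0' (no match yet)
Bit 22: prefix='00' (no match yet)
Bit 23: prefix='001' -> emit 'm', reset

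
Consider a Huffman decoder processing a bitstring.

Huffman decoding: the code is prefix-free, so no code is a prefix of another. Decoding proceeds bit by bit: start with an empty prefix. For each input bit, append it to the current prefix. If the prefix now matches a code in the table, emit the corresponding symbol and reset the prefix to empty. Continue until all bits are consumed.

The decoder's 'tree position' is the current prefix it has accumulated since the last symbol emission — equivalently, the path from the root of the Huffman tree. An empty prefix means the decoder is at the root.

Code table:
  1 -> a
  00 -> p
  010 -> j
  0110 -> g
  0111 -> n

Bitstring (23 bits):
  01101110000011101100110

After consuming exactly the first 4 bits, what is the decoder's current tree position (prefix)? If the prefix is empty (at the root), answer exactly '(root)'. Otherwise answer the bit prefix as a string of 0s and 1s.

Answer: (root)

Derivation:
Bit 0: prefix='0' (no match yet)
Bit 1: prefix='01' (no match yet)
Bit 2: prefix='011' (no match yet)
Bit 3: prefix='0110' -> emit 'g', reset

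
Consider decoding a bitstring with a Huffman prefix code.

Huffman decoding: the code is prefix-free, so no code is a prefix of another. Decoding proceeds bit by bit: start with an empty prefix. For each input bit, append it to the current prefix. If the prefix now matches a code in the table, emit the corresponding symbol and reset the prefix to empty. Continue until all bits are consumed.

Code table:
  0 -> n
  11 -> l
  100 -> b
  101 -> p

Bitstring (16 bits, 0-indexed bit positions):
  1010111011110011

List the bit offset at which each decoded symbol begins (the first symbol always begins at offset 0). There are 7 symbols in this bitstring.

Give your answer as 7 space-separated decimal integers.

Answer: 0 3 4 6 9 11 14

Derivation:
Bit 0: prefix='1' (no match yet)
Bit 1: prefix='10' (no match yet)
Bit 2: prefix='101' -> emit 'p', reset
Bit 3: prefix='0' -> emit 'n', reset
Bit 4: prefix='1' (no match yet)
Bit 5: prefix='11' -> emit 'l', reset
Bit 6: prefix='1' (no match yet)
Bit 7: prefix='10' (no match yet)
Bit 8: prefix='101' -> emit 'p', reset
Bit 9: prefix='1' (no match yet)
Bit 10: prefix='11' -> emit 'l', reset
Bit 11: prefix='1' (no match yet)
Bit 12: prefix='10' (no match yet)
Bit 13: prefix='100' -> emit 'b', reset
Bit 14: prefix='1' (no match yet)
Bit 15: prefix='11' -> emit 'l', reset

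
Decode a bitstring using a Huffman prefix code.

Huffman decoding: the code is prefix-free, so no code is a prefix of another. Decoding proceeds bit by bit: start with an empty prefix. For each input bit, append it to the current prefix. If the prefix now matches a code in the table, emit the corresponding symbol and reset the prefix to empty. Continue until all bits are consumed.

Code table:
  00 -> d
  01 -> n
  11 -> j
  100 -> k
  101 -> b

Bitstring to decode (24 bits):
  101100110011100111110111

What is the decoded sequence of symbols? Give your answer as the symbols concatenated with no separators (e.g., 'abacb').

Bit 0: prefix='1' (no match yet)
Bit 1: prefix='10' (no match yet)
Bit 2: prefix='101' -> emit 'b', reset
Bit 3: prefix='1' (no match yet)
Bit 4: prefix='10' (no match yet)
Bit 5: prefix='100' -> emit 'k', reset
Bit 6: prefix='1' (no match yet)
Bit 7: prefix='11' -> emit 'j', reset
Bit 8: prefix='0' (no match yet)
Bit 9: prefix='00' -> emit 'd', reset
Bit 10: prefix='1' (no match yet)
Bit 11: prefix='11' -> emit 'j', reset
Bit 12: prefix='1' (no match yet)
Bit 13: prefix='10' (no match yet)
Bit 14: prefix='100' -> emit 'k', reset
Bit 15: prefix='1' (no match yet)
Bit 16: prefix='11' -> emit 'j', reset
Bit 17: prefix='1' (no match yet)
Bit 18: prefix='11' -> emit 'j', reset
Bit 19: prefix='1' (no match yet)
Bit 20: prefix='10' (no match yet)
Bit 21: prefix='101' -> emit 'b', reset
Bit 22: prefix='1' (no match yet)
Bit 23: prefix='11' -> emit 'j', reset

Answer: bkjdjkjjbj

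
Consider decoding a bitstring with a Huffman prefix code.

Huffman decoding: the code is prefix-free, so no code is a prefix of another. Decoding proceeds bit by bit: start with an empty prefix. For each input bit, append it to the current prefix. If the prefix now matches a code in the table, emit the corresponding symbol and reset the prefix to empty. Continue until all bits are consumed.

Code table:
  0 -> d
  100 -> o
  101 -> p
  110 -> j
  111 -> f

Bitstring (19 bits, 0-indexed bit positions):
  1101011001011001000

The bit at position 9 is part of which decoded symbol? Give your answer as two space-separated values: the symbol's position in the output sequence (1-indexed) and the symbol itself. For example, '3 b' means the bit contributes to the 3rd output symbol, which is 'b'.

Bit 0: prefix='1' (no match yet)
Bit 1: prefix='11' (no match yet)
Bit 2: prefix='110' -> emit 'j', reset
Bit 3: prefix='1' (no match yet)
Bit 4: prefix='10' (no match yet)
Bit 5: prefix='101' -> emit 'p', reset
Bit 6: prefix='1' (no match yet)
Bit 7: prefix='10' (no match yet)
Bit 8: prefix='100' -> emit 'o', reset
Bit 9: prefix='1' (no match yet)
Bit 10: prefix='10' (no match yet)
Bit 11: prefix='101' -> emit 'p', reset
Bit 12: prefix='1' (no match yet)
Bit 13: prefix='10' (no match yet)

Answer: 4 p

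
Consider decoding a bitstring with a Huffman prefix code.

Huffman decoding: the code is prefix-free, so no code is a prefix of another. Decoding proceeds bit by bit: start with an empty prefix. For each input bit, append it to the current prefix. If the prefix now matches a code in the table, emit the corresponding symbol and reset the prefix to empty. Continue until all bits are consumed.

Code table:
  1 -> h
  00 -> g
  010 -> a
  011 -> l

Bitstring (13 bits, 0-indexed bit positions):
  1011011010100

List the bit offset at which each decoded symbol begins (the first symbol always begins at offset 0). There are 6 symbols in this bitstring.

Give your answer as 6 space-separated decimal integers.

Bit 0: prefix='1' -> emit 'h', reset
Bit 1: prefix='0' (no match yet)
Bit 2: prefix='01' (no match yet)
Bit 3: prefix='011' -> emit 'l', reset
Bit 4: prefix='0' (no match yet)
Bit 5: prefix='01' (no match yet)
Bit 6: prefix='011' -> emit 'l', reset
Bit 7: prefix='0' (no match yet)
Bit 8: prefix='01' (no match yet)
Bit 9: prefix='010' -> emit 'a', reset
Bit 10: prefix='1' -> emit 'h', reset
Bit 11: prefix='0' (no match yet)
Bit 12: prefix='00' -> emit 'g', reset

Answer: 0 1 4 7 10 11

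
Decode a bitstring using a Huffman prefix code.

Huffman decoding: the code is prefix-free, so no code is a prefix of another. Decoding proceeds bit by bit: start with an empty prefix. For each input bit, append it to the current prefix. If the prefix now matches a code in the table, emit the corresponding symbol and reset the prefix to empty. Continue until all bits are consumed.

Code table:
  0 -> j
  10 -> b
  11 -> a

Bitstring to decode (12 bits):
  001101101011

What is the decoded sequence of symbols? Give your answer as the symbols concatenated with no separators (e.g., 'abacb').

Bit 0: prefix='0' -> emit 'j', reset
Bit 1: prefix='0' -> emit 'j', reset
Bit 2: prefix='1' (no match yet)
Bit 3: prefix='11' -> emit 'a', reset
Bit 4: prefix='0' -> emit 'j', reset
Bit 5: prefix='1' (no match yet)
Bit 6: prefix='11' -> emit 'a', reset
Bit 7: prefix='0' -> emit 'j', reset
Bit 8: prefix='1' (no match yet)
Bit 9: prefix='10' -> emit 'b', reset
Bit 10: prefix='1' (no match yet)
Bit 11: prefix='11' -> emit 'a', reset

Answer: jjajajba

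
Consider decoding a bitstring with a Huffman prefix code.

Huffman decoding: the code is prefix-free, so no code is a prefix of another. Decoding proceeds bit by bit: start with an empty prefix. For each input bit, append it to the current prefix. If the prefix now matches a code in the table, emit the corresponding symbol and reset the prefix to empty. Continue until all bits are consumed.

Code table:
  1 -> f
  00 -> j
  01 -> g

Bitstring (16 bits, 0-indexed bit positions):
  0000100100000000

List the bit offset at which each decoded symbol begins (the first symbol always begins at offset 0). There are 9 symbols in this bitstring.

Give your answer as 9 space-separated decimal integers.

Answer: 0 2 4 5 7 8 10 12 14

Derivation:
Bit 0: prefix='0' (no match yet)
Bit 1: prefix='00' -> emit 'j', reset
Bit 2: prefix='0' (no match yet)
Bit 3: prefix='00' -> emit 'j', reset
Bit 4: prefix='1' -> emit 'f', reset
Bit 5: prefix='0' (no match yet)
Bit 6: prefix='00' -> emit 'j', reset
Bit 7: prefix='1' -> emit 'f', reset
Bit 8: prefix='0' (no match yet)
Bit 9: prefix='00' -> emit 'j', reset
Bit 10: prefix='0' (no match yet)
Bit 11: prefix='00' -> emit 'j', reset
Bit 12: prefix='0' (no match yet)
Bit 13: prefix='00' -> emit 'j', reset
Bit 14: prefix='0' (no match yet)
Bit 15: prefix='00' -> emit 'j', reset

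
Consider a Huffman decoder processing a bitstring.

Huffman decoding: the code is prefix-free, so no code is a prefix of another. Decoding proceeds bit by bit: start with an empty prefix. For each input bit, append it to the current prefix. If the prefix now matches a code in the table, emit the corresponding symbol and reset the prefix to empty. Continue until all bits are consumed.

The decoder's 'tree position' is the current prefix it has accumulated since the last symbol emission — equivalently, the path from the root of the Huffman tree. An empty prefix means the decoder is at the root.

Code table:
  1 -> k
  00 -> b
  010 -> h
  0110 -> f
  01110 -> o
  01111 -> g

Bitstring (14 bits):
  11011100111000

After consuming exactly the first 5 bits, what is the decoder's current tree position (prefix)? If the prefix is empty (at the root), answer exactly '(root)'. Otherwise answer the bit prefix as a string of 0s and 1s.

Answer: 011

Derivation:
Bit 0: prefix='1' -> emit 'k', reset
Bit 1: prefix='1' -> emit 'k', reset
Bit 2: prefix='0' (no match yet)
Bit 3: prefix='01' (no match yet)
Bit 4: prefix='011' (no match yet)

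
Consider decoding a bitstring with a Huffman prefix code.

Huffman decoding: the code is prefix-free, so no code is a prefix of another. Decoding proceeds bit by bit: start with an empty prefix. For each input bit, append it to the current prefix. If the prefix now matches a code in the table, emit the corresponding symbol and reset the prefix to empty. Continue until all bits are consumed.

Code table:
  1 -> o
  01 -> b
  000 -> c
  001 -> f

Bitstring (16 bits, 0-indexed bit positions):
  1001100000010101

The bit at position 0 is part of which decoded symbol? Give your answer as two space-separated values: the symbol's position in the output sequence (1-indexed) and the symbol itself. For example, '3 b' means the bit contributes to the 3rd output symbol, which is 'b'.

Bit 0: prefix='1' -> emit 'o', reset
Bit 1: prefix='0' (no match yet)
Bit 2: prefix='00' (no match yet)
Bit 3: prefix='001' -> emit 'f', reset
Bit 4: prefix='1' -> emit 'o', reset

Answer: 1 o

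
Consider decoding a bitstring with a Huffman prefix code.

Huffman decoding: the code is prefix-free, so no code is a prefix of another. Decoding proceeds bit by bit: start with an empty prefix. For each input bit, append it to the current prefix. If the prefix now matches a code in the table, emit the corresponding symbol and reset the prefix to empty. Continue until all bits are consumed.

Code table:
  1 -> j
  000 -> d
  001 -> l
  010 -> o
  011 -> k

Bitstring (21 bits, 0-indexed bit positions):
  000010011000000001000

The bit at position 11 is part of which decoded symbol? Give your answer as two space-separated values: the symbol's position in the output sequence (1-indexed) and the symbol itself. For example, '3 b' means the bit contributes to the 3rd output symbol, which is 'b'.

Answer: 4 d

Derivation:
Bit 0: prefix='0' (no match yet)
Bit 1: prefix='00' (no match yet)
Bit 2: prefix='000' -> emit 'd', reset
Bit 3: prefix='0' (no match yet)
Bit 4: prefix='01' (no match yet)
Bit 5: prefix='010' -> emit 'o', reset
Bit 6: prefix='0' (no match yet)
Bit 7: prefix='01' (no match yet)
Bit 8: prefix='011' -> emit 'k', reset
Bit 9: prefix='0' (no match yet)
Bit 10: prefix='00' (no match yet)
Bit 11: prefix='000' -> emit 'd', reset
Bit 12: prefix='0' (no match yet)
Bit 13: prefix='00' (no match yet)
Bit 14: prefix='000' -> emit 'd', reset
Bit 15: prefix='0' (no match yet)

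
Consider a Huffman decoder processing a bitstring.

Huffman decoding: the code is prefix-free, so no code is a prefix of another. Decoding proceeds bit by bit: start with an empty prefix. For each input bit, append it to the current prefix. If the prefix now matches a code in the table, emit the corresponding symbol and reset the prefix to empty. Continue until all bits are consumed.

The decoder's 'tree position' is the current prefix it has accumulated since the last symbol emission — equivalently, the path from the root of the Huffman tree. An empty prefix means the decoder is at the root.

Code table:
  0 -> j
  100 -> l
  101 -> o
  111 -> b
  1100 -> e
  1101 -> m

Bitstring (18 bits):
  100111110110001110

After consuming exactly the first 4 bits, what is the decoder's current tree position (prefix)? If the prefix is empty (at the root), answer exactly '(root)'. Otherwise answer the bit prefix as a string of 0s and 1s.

Answer: 1

Derivation:
Bit 0: prefix='1' (no match yet)
Bit 1: prefix='10' (no match yet)
Bit 2: prefix='100' -> emit 'l', reset
Bit 3: prefix='1' (no match yet)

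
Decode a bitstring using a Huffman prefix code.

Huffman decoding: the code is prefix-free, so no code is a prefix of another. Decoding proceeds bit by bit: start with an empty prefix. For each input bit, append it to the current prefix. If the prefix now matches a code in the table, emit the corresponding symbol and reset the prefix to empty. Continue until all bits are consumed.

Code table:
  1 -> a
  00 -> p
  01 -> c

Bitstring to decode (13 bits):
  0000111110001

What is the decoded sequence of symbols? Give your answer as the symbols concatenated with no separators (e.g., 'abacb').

Answer: ppaaaaapc

Derivation:
Bit 0: prefix='0' (no match yet)
Bit 1: prefix='00' -> emit 'p', reset
Bit 2: prefix='0' (no match yet)
Bit 3: prefix='00' -> emit 'p', reset
Bit 4: prefix='1' -> emit 'a', reset
Bit 5: prefix='1' -> emit 'a', reset
Bit 6: prefix='1' -> emit 'a', reset
Bit 7: prefix='1' -> emit 'a', reset
Bit 8: prefix='1' -> emit 'a', reset
Bit 9: prefix='0' (no match yet)
Bit 10: prefix='00' -> emit 'p', reset
Bit 11: prefix='0' (no match yet)
Bit 12: prefix='01' -> emit 'c', reset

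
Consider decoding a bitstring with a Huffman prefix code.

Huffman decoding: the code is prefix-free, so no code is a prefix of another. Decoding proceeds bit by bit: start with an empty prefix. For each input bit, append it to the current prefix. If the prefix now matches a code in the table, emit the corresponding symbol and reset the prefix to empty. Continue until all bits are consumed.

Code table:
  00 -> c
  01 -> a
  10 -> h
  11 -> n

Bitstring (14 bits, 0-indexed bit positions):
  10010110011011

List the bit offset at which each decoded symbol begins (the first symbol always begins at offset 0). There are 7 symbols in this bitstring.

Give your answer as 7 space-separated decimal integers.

Bit 0: prefix='1' (no match yet)
Bit 1: prefix='10' -> emit 'h', reset
Bit 2: prefix='0' (no match yet)
Bit 3: prefix='01' -> emit 'a', reset
Bit 4: prefix='0' (no match yet)
Bit 5: prefix='01' -> emit 'a', reset
Bit 6: prefix='1' (no match yet)
Bit 7: prefix='10' -> emit 'h', reset
Bit 8: prefix='0' (no match yet)
Bit 9: prefix='01' -> emit 'a', reset
Bit 10: prefix='1' (no match yet)
Bit 11: prefix='10' -> emit 'h', reset
Bit 12: prefix='1' (no match yet)
Bit 13: prefix='11' -> emit 'n', reset

Answer: 0 2 4 6 8 10 12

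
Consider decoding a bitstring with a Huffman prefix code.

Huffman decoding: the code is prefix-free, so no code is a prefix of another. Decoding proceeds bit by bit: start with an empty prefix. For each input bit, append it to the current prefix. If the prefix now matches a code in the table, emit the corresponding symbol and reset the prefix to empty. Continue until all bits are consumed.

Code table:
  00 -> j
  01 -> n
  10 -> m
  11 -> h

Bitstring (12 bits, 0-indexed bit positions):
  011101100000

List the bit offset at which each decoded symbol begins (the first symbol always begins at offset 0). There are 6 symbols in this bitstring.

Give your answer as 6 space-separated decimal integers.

Bit 0: prefix='0' (no match yet)
Bit 1: prefix='01' -> emit 'n', reset
Bit 2: prefix='1' (no match yet)
Bit 3: prefix='11' -> emit 'h', reset
Bit 4: prefix='0' (no match yet)
Bit 5: prefix='01' -> emit 'n', reset
Bit 6: prefix='1' (no match yet)
Bit 7: prefix='10' -> emit 'm', reset
Bit 8: prefix='0' (no match yet)
Bit 9: prefix='00' -> emit 'j', reset
Bit 10: prefix='0' (no match yet)
Bit 11: prefix='00' -> emit 'j', reset

Answer: 0 2 4 6 8 10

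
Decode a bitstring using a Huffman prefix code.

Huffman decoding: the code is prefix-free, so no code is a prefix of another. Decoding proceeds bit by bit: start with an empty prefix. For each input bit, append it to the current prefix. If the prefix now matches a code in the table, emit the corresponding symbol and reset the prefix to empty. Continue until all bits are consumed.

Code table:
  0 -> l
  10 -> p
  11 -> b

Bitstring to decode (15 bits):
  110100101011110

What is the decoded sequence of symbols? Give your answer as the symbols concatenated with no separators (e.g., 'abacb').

Bit 0: prefix='1' (no match yet)
Bit 1: prefix='11' -> emit 'b', reset
Bit 2: prefix='0' -> emit 'l', reset
Bit 3: prefix='1' (no match yet)
Bit 4: prefix='10' -> emit 'p', reset
Bit 5: prefix='0' -> emit 'l', reset
Bit 6: prefix='1' (no match yet)
Bit 7: prefix='10' -> emit 'p', reset
Bit 8: prefix='1' (no match yet)
Bit 9: prefix='10' -> emit 'p', reset
Bit 10: prefix='1' (no match yet)
Bit 11: prefix='11' -> emit 'b', reset
Bit 12: prefix='1' (no match yet)
Bit 13: prefix='11' -> emit 'b', reset
Bit 14: prefix='0' -> emit 'l', reset

Answer: blplppbbl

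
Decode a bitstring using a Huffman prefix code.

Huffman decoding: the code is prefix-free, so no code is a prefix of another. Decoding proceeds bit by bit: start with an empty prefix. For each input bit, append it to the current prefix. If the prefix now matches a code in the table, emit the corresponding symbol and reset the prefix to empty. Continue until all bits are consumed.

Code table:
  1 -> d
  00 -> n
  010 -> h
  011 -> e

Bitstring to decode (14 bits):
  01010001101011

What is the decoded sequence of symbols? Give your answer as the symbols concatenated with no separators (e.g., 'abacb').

Bit 0: prefix='0' (no match yet)
Bit 1: prefix='01' (no match yet)
Bit 2: prefix='010' -> emit 'h', reset
Bit 3: prefix='1' -> emit 'd', reset
Bit 4: prefix='0' (no match yet)
Bit 5: prefix='00' -> emit 'n', reset
Bit 6: prefix='0' (no match yet)
Bit 7: prefix='01' (no match yet)
Bit 8: prefix='011' -> emit 'e', reset
Bit 9: prefix='0' (no match yet)
Bit 10: prefix='01' (no match yet)
Bit 11: prefix='010' -> emit 'h', reset
Bit 12: prefix='1' -> emit 'd', reset
Bit 13: prefix='1' -> emit 'd', reset

Answer: hdnehdd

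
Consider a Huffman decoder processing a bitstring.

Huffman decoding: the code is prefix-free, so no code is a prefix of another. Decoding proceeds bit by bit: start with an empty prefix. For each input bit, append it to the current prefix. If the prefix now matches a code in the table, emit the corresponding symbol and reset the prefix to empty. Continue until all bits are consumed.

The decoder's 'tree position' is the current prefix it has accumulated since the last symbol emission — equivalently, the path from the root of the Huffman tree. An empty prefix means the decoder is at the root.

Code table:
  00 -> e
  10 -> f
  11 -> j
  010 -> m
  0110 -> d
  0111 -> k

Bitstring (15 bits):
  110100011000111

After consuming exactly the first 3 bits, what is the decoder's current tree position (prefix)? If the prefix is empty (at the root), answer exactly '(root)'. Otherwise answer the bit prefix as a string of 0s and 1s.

Answer: 0

Derivation:
Bit 0: prefix='1' (no match yet)
Bit 1: prefix='11' -> emit 'j', reset
Bit 2: prefix='0' (no match yet)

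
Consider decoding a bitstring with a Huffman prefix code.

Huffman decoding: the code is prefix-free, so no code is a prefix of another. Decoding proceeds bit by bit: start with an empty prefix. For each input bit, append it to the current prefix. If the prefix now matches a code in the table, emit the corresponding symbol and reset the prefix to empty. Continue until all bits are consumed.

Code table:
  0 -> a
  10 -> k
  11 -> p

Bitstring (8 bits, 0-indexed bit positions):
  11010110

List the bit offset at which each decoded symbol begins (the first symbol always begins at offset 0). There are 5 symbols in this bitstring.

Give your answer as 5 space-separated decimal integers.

Answer: 0 2 3 5 7

Derivation:
Bit 0: prefix='1' (no match yet)
Bit 1: prefix='11' -> emit 'p', reset
Bit 2: prefix='0' -> emit 'a', reset
Bit 3: prefix='1' (no match yet)
Bit 4: prefix='10' -> emit 'k', reset
Bit 5: prefix='1' (no match yet)
Bit 6: prefix='11' -> emit 'p', reset
Bit 7: prefix='0' -> emit 'a', reset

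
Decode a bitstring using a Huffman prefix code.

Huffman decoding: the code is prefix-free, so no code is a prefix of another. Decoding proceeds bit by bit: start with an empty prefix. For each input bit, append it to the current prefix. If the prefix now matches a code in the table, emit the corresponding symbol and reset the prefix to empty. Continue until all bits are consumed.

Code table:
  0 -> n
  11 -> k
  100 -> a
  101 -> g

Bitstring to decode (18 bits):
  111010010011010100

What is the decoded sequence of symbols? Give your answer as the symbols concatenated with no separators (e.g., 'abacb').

Answer: kgnnakngnn

Derivation:
Bit 0: prefix='1' (no match yet)
Bit 1: prefix='11' -> emit 'k', reset
Bit 2: prefix='1' (no match yet)
Bit 3: prefix='10' (no match yet)
Bit 4: prefix='101' -> emit 'g', reset
Bit 5: prefix='0' -> emit 'n', reset
Bit 6: prefix='0' -> emit 'n', reset
Bit 7: prefix='1' (no match yet)
Bit 8: prefix='10' (no match yet)
Bit 9: prefix='100' -> emit 'a', reset
Bit 10: prefix='1' (no match yet)
Bit 11: prefix='11' -> emit 'k', reset
Bit 12: prefix='0' -> emit 'n', reset
Bit 13: prefix='1' (no match yet)
Bit 14: prefix='10' (no match yet)
Bit 15: prefix='101' -> emit 'g', reset
Bit 16: prefix='0' -> emit 'n', reset
Bit 17: prefix='0' -> emit 'n', reset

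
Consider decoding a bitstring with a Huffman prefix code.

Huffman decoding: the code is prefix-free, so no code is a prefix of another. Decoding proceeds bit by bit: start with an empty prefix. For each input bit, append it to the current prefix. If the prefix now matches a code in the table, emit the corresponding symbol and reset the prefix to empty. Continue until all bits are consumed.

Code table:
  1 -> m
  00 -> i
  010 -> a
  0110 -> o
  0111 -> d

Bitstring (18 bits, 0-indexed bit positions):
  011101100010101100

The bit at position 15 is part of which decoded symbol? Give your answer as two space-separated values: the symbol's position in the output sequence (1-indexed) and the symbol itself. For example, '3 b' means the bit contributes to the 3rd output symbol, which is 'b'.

Bit 0: prefix='0' (no match yet)
Bit 1: prefix='01' (no match yet)
Bit 2: prefix='011' (no match yet)
Bit 3: prefix='0111' -> emit 'd', reset
Bit 4: prefix='0' (no match yet)
Bit 5: prefix='01' (no match yet)
Bit 6: prefix='011' (no match yet)
Bit 7: prefix='0110' -> emit 'o', reset
Bit 8: prefix='0' (no match yet)
Bit 9: prefix='00' -> emit 'i', reset
Bit 10: prefix='1' -> emit 'm', reset
Bit 11: prefix='0' (no match yet)
Bit 12: prefix='01' (no match yet)
Bit 13: prefix='010' -> emit 'a', reset
Bit 14: prefix='1' -> emit 'm', reset
Bit 15: prefix='1' -> emit 'm', reset
Bit 16: prefix='0' (no match yet)
Bit 17: prefix='00' -> emit 'i', reset

Answer: 7 m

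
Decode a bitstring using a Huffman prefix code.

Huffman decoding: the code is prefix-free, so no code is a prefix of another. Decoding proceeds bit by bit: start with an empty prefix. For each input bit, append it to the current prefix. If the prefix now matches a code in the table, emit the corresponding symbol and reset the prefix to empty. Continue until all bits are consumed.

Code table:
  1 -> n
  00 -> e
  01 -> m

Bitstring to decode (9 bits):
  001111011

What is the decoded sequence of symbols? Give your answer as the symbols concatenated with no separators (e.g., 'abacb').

Answer: ennnnmn

Derivation:
Bit 0: prefix='0' (no match yet)
Bit 1: prefix='00' -> emit 'e', reset
Bit 2: prefix='1' -> emit 'n', reset
Bit 3: prefix='1' -> emit 'n', reset
Bit 4: prefix='1' -> emit 'n', reset
Bit 5: prefix='1' -> emit 'n', reset
Bit 6: prefix='0' (no match yet)
Bit 7: prefix='01' -> emit 'm', reset
Bit 8: prefix='1' -> emit 'n', reset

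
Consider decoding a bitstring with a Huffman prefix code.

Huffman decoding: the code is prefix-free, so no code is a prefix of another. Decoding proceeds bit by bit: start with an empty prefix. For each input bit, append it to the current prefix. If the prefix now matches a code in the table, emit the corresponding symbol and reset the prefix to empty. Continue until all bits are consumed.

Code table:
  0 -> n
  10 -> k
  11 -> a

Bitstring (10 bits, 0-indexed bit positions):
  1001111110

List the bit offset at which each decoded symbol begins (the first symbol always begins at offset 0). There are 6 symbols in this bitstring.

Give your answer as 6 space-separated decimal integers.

Answer: 0 2 3 5 7 9

Derivation:
Bit 0: prefix='1' (no match yet)
Bit 1: prefix='10' -> emit 'k', reset
Bit 2: prefix='0' -> emit 'n', reset
Bit 3: prefix='1' (no match yet)
Bit 4: prefix='11' -> emit 'a', reset
Bit 5: prefix='1' (no match yet)
Bit 6: prefix='11' -> emit 'a', reset
Bit 7: prefix='1' (no match yet)
Bit 8: prefix='11' -> emit 'a', reset
Bit 9: prefix='0' -> emit 'n', reset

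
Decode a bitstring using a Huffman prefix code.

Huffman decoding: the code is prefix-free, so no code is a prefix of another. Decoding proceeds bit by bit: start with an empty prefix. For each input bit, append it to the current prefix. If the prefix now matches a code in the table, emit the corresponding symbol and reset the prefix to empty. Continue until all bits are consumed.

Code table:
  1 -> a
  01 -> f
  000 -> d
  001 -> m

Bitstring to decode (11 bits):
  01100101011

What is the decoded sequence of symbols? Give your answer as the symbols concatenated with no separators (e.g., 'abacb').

Answer: famffa

Derivation:
Bit 0: prefix='0' (no match yet)
Bit 1: prefix='01' -> emit 'f', reset
Bit 2: prefix='1' -> emit 'a', reset
Bit 3: prefix='0' (no match yet)
Bit 4: prefix='00' (no match yet)
Bit 5: prefix='001' -> emit 'm', reset
Bit 6: prefix='0' (no match yet)
Bit 7: prefix='01' -> emit 'f', reset
Bit 8: prefix='0' (no match yet)
Bit 9: prefix='01' -> emit 'f', reset
Bit 10: prefix='1' -> emit 'a', reset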